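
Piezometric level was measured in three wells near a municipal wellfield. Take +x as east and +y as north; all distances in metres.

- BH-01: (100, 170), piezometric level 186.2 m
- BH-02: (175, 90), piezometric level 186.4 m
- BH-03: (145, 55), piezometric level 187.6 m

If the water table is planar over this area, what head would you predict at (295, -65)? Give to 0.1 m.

Taking BH-01 as reference: BH-02−BH-01 = (75, -80, +0.2); BH-03−BH-01 = (45, -115, +1.4).
Determinant of the coordinate differences = 75·(-115) − 45·(-80) = -5025.
∂h/∂x = [(+0.2)·(-115) − (+1.4)·(-80)] / -5025 = -0.01771
∂h/∂y = [75·(+1.4) − 45·(+0.2)] / -5025 = -0.01910
h(295, -65) = 186.2 + (-0.01771)·(195) + (-0.01910)·(-235) = 186.2 -3.454 +4.490 = 187.236 m.

187.2 m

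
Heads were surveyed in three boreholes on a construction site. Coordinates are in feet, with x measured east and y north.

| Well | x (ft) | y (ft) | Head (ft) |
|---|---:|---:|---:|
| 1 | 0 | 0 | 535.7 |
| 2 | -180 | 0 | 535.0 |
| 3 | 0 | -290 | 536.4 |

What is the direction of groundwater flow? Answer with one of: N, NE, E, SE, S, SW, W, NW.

NW

∂h/∂x = (535.0 − 535.7) / (-180 − 0) = +0.003889
∂h/∂y = (536.4 − 535.7) / (-290 − 0) = -0.002414
Flow = −∇h = (-0.003889 east, +0.002414 north), which points northwest.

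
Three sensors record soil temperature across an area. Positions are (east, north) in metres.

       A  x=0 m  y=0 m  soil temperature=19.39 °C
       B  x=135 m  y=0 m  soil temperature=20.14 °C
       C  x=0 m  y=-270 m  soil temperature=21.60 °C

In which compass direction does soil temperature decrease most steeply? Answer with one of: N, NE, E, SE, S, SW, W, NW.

∂T/∂x = (20.14 − 19.39) / (135 − 0) = +0.005556
∂T/∂y = (21.60 − 19.39) / (-270 − 0) = -0.008185
Steepest decrease is along −∇f = (-0.005556 E, +0.008185 N) → northwest.

NW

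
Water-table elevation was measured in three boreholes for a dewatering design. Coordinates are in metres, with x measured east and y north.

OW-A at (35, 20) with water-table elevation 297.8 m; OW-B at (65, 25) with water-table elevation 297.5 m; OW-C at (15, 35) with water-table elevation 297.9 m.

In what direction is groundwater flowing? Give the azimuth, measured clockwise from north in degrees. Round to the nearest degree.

059°

Taking OW-A as reference: OW-B−OW-A = (30, 5, -0.3); OW-C−OW-A = (-20, 15, +0.1).
Solve a·Δx + b·Δy = Δh: det = 30·15 − (-20)·5 = 550.
∂h/∂x = [(-0.3)·15 − (+0.1)·5] / 550 = -0.009091
∂h/∂y = [30·(+0.1) − (-20)·(-0.3)] / 550 = -0.005455
Flow direction (−∇h) has components (+0.009091 E, +0.005455 N).
Azimuth = atan2(E, N) = atan2(+0.009091, +0.005455) = 59.0° ≈ 059°.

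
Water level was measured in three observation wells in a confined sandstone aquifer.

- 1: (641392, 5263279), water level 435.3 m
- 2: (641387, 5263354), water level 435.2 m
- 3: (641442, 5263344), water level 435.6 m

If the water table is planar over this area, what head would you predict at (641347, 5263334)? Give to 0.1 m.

Taking 1 as reference: 2−1 = (-5, 75, -0.1); 3−1 = (50, 65, +0.3).
Determinant of the coordinate differences = (-5)·65 − 50·75 = -4075.
∂h/∂x = [(-0.1)·65 − (+0.3)·75] / -4075 = +0.007117
∂h/∂y = [(-5)·(+0.3) − 50·(-0.1)] / -4075 = -0.0008589
h(641347, 5263334) = 435.3 + (+0.007117)·(-45) + (-0.0008589)·(55) = 435.3 -0.320 -0.047 = 434.933 m.

434.9 m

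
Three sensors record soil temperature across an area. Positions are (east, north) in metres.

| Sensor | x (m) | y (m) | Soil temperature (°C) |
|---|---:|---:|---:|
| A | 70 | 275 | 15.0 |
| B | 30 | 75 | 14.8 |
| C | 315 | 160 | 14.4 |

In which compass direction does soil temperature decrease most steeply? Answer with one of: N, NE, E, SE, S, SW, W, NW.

SE

Taking A as reference: B−A = (-40, -200, -0.2); C−A = (245, -115, -0.6).
Determinant of the coordinate differences = (-40)·(-115) − 245·(-200) = 53600.
∂T/∂x = [(-0.2)·(-115) − (-0.6)·(-200)] / 53600 = -0.001810
∂T/∂y = [(-40)·(-0.6) − 245·(-0.2)] / 53600 = +0.001362
Steepest decrease is along −∇f = (+0.001810 E, -0.001362 N) → southeast.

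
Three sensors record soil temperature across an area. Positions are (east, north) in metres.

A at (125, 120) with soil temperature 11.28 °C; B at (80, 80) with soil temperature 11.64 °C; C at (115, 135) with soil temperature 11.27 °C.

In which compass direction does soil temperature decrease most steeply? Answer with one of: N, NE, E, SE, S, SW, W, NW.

With T = a·x + b·y + c and A as origin, the differences give:
  (-45)·a + (-40)·b = +0.36
  (-10)·a + 15·b = -0.01
Eliminate b (×15 and ×(-40), subtract): -1075·a = 5.000 → a = ∂T/∂x = -0.004651
Back-substitute: b = ∂T/∂y = -0.003767.
Steepest decrease is along −∇f = (+0.004651 E, +0.003767 N) → northeast.

NE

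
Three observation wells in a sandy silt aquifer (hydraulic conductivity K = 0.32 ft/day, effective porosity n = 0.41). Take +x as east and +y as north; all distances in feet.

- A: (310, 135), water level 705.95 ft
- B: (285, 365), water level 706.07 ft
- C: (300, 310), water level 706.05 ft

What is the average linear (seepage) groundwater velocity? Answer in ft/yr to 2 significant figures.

With h = a·x + b·y + c and A as origin, the differences give:
  (-25)·a + 230·b = +0.12
  (-10)·a + 175·b = +0.10
Eliminate b (×175 and ×230, subtract): -2075·a = -2.000 → a = ∂h/∂x = +0.0009639
Back-substitute: b = ∂h/∂y = +0.0006265.
|∇h| = √(0.0009639² + 0.0006265²) = 0.00115
Seepage velocity v = K·i/n = 0.32 × 0.00115 / 0.41 = 0.0008976 ft/day = 0.3278 ft/yr.

0.33 ft/yr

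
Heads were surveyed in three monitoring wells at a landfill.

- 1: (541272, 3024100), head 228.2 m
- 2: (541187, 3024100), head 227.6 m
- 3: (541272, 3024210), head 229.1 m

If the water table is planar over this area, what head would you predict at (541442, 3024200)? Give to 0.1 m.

∂h/∂x = (227.6 − 228.2) / (541187 − 541272) = +0.007059
∂h/∂y = (229.1 − 228.2) / (3024210 − 3024100) = +0.008182
h(541442, 3024200) = 228.2 + (+0.007059)·(170) + (+0.008182)·(100) = 228.2 +1.200 +0.818 = 230.218 m.

230.2 m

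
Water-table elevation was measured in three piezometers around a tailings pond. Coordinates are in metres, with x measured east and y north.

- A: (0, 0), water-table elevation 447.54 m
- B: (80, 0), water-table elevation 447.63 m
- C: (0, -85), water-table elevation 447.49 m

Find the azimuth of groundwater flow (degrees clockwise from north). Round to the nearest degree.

242°

∂h/∂x = (447.63 − 447.54) / (80 − 0) = +0.001125
∂h/∂y = (447.49 − 447.54) / (-85 − 0) = +0.0005882
Flow direction (−∇h) has components (-0.001125 E, -0.0005882 N).
Azimuth = atan2(E, N) = atan2(-0.001125, -0.0005882) = 242.4° ≈ 242°.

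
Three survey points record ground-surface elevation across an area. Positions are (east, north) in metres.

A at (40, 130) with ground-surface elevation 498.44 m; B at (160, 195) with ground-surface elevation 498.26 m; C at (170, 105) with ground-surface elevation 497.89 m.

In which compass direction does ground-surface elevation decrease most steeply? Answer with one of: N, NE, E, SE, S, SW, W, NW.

Taking A as reference: B−A = (120, 65, -0.18); C−A = (130, -25, -0.55).
Solve a·Δx + b·Δy = Δz: det = 120·(-25) − 130·65 = -11450.
∂z/∂x = [(-0.18)·(-25) − (-0.55)·65] / -11450 = -0.003515
∂z/∂y = [120·(-0.55) − 130·(-0.18)] / -11450 = +0.003721
Steepest decrease is along −∇f = (+0.003515 E, -0.003721 N) → southeast.

SE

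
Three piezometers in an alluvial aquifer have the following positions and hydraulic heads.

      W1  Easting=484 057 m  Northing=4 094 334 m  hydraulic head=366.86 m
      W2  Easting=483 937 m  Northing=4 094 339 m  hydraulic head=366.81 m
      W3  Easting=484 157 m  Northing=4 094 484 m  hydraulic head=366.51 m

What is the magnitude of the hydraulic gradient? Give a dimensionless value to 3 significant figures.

0.00256

Taking W1 as reference: W2−W1 = (-120, 5, -0.05); W3−W1 = (100, 150, -0.35).
Determinant of the coordinate differences = (-120)·150 − 100·5 = -18500.
∂h/∂x = [(-0.05)·150 − (-0.35)·5] / -18500 = +0.0003108
∂h/∂y = [(-120)·(-0.35) − 100·(-0.05)] / -18500 = -0.002541
|∇h| = √(0.0003108² + -0.002541²) = 0.00256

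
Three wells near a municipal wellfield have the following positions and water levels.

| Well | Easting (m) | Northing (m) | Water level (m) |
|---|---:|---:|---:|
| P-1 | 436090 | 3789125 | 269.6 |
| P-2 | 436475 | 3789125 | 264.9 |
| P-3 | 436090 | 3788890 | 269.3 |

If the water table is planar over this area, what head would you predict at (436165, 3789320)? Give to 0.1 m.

268.9 m

∂h/∂x = (264.9 − 269.6) / (436475 − 436090) = -0.01221
∂h/∂y = (269.3 − 269.6) / (3788890 − 3789125) = +0.001277
h(436165, 3789320) = 269.6 + (-0.01221)·(75) + (+0.001277)·(195) = 269.6 -0.916 +0.249 = 268.933 m.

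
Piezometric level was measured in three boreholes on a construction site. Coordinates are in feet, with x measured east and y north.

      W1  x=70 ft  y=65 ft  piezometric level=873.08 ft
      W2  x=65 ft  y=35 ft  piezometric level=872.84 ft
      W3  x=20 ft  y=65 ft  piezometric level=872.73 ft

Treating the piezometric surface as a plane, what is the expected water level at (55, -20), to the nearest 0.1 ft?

872.4 ft

Differences from W1: to W2 (Δx, Δy, Δh) = (-5, -30, -0.24); to W3 = (-50, 0, -0.35).
Solve a·Δx + b·Δy = Δh: det = (-5)·0 − (-50)·(-30) = -1500.
∂h/∂x = [(-0.24)·0 − (-0.35)·(-30)] / -1500 = +0.007000
∂h/∂y = [(-5)·(-0.35) − (-50)·(-0.24)] / -1500 = +0.006833
h(55, -20) = 873.08 + (+0.007000)·(-15) + (+0.006833)·(-85) = 873.08 -0.105 -0.581 = 872.394 ft.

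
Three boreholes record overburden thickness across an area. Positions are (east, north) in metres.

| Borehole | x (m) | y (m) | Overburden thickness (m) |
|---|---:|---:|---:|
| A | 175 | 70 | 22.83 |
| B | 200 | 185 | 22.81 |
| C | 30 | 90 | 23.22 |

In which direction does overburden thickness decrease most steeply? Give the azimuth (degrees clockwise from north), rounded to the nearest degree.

099°

With d = a·x + b·y + c and A as origin, the differences give:
  25·a + 115·b = -0.02
  (-145)·a + 20·b = +0.39
Eliminate b (×20 and ×115, subtract): 17175·a = -45.250 → a = ∂d/∂x = -0.002635
Back-substitute: b = ∂d/∂y = +0.0003988.
Steepest decrease is along −∇f: components (+0.002635 E, -0.0003988 N).
Azimuth = atan2(+0.002635, -0.0003988) = 98.6° ≈ 099°.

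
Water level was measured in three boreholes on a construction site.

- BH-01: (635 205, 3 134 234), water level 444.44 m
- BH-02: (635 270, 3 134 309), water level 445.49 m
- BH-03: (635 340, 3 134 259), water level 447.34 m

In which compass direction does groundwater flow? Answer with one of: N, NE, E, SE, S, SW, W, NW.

W

With h = a·x + b·y + c and BH-01 as origin, the differences give:
  65·a + 75·b = +1.05
  135·a + 25·b = +2.90
Eliminate b (×25 and ×75, subtract): -8500·a = -191.250 → a = ∂h/∂x = +0.02250
Back-substitute: b = ∂h/∂y = -0.005500.
Flow = −∇h = (-0.02250 east, +0.005500 north), which points west.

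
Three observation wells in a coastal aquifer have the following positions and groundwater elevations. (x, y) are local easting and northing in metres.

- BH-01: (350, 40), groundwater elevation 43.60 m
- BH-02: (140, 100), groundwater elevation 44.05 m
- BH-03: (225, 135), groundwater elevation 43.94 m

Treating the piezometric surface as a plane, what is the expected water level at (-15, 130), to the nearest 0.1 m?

44.4 m

Taking BH-01 as reference: BH-02−BH-01 = (-210, 60, +0.45); BH-03−BH-01 = (-125, 95, +0.34).
Solve a·Δx + b·Δy = Δh: det = (-210)·95 − (-125)·60 = -12450.
∂h/∂x = [(+0.45)·95 − (+0.34)·60] / -12450 = -0.001795
∂h/∂y = [(-210)·(+0.34) − (-125)·(+0.45)] / -12450 = +0.001217
h(-15, 130) = 43.60 + (-0.001795)·(-365) + (+0.001217)·(90) = 43.60 +0.655 +0.110 = 44.365 m.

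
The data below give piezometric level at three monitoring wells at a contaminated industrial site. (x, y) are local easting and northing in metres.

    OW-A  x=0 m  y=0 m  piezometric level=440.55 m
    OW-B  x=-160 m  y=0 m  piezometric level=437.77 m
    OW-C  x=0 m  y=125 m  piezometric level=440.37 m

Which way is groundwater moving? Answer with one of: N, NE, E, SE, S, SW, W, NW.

∂h/∂x = (437.77 − 440.55) / (-160 − 0) = +0.01738
∂h/∂y = (440.37 − 440.55) / (125 − 0) = -0.001440
Flow = −∇h = (-0.01738 east, +0.001440 north), which points west.

W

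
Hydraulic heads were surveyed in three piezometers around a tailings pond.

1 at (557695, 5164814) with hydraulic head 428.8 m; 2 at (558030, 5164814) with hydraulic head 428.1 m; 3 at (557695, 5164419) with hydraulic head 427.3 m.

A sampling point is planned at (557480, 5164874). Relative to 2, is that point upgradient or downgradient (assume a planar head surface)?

upgradient

∂h/∂x = (428.1 − 428.8) / (558030 − 557695) = -0.002090
∂h/∂y = (427.3 − 428.8) / (5164419 − 5164814) = +0.003797
Head at (557480, 5164874) = 428.8 + (-0.002090)·(-215) + (+0.003797)·(60) = 429.48 m.
That is higher than the 428.1 m at 2, so the point is upgradient.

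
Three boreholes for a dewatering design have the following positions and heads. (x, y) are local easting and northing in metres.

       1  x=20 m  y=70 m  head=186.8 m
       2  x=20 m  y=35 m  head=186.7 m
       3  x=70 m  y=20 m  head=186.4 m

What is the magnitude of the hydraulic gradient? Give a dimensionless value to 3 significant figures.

0.00588

With h = a·x + b·y + c and 1 as origin, the differences give:
  0·a + (-35)·b = -0.1
  50·a + (-50)·b = -0.4
Eliminate b (×(-50) and ×(-35), subtract): 1750·a = -9.00 → a = ∂h/∂x = -0.005143
Back-substitute: b = ∂h/∂y = +0.002857.
|∇h| = √(-0.005143² + 0.002857²) = 0.005883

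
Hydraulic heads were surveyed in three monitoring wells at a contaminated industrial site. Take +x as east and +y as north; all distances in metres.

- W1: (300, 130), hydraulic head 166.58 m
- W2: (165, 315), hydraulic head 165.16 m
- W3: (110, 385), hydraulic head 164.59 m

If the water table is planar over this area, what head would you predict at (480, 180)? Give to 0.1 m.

168.0 m

Three-point gradient (reference W1): Δ to W2 = (-135, 185, -1.42), Δ to W3 = (-190, 255, -1.99).
∂h/∂x = +0.008345, ∂h/∂y = -0.001586 (det = 725).
h(480, 180) = 166.58 + (+0.008345)·(180) + (-0.001586)·(50) = 166.58 +1.502 -0.079 = 168.003 m.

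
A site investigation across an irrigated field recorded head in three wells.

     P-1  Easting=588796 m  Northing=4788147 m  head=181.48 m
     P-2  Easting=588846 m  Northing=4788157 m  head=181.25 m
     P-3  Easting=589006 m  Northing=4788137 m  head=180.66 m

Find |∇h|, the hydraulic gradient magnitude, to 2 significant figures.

Differences from P-1: to P-2 (Δx, Δy, Δh) = (50, 10, -0.23); to P-3 = (210, -10, -0.82).
Determinant of the coordinate differences = 50·(-10) − 210·10 = -2600.
∂h/∂x = [(-0.23)·(-10) − (-0.82)·10] / -2600 = -0.004038
∂h/∂y = [50·(-0.82) − 210·(-0.23)] / -2600 = -0.002808
|∇h| = √(-0.004038² + -0.002808²) = 0.004918

0.0049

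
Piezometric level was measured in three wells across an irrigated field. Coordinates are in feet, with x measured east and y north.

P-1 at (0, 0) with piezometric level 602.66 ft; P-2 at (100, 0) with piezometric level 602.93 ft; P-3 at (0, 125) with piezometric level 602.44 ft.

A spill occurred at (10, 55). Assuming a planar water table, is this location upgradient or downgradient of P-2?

∂h/∂x = (602.93 − 602.66) / (100 − 0) = +0.002700
∂h/∂y = (602.44 − 602.66) / (125 − 0) = -0.001760
Head at (10, 55) = 602.66 + (+0.002700)·(10) + (-0.001760)·(55) = 602.59 ft.
That is lower than the 602.93 ft at P-2, so the point is downgradient.

downgradient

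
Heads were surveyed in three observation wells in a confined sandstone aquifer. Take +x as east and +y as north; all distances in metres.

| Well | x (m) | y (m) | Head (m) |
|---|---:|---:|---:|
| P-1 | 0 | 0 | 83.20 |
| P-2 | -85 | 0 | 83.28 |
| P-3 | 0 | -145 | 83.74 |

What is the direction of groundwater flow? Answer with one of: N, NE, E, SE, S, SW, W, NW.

∂h/∂x = (83.28 − 83.20) / (-85 − 0) = -0.0009412
∂h/∂y = (83.74 − 83.20) / (-145 − 0) = -0.003724
Flow = −∇h = (+0.0009412 east, +0.003724 north), which points north.

N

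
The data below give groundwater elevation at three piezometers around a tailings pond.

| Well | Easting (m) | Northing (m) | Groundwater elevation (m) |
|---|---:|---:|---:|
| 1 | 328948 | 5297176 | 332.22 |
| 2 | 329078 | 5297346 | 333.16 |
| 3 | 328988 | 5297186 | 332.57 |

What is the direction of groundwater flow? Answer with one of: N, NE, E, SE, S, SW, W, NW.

Taking 1 as reference: 2−1 = (130, 170, +0.94); 3−1 = (40, 10, +0.35).
Solve a·Δx + b·Δy = Δh: det = 130·10 − 40·170 = -5500.
∂h/∂x = [(+0.94)·10 − (+0.35)·170] / -5500 = +0.009109
∂h/∂y = [130·(+0.35) − 40·(+0.94)] / -5500 = -0.001436
Flow = −∇h = (-0.009109 east, +0.001436 north), which points west.

W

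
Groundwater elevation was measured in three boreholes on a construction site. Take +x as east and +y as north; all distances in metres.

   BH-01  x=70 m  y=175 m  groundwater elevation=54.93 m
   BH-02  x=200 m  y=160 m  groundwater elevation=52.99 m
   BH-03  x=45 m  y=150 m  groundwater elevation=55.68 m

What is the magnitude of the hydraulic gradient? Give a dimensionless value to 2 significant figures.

With h = a·x + b·y + c and BH-01 as origin, the differences give:
  130·a + (-15)·b = -1.94
  (-25)·a + (-25)·b = +0.75
Eliminate b (×(-25) and ×(-15), subtract): -3625·a = 59.750 → a = ∂h/∂x = -0.01648
Back-substitute: b = ∂h/∂y = -0.01352.
|∇h| = √(-0.01648² + -0.01352²) = 0.02132

0.021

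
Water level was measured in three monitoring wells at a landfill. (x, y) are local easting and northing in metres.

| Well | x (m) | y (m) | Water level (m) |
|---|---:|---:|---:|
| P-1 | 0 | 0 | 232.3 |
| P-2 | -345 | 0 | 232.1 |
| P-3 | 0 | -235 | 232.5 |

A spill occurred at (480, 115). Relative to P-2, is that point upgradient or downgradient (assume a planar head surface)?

∂h/∂x = (232.1 − 232.3) / (-345 − 0) = +0.0005797
∂h/∂y = (232.5 − 232.3) / (-235 − 0) = -0.0008511
Head at (480, 115) = 232.3 + (+0.0005797)·(480) + (-0.0008511)·(115) = 232.48 m.
That is higher than the 232.1 m at P-2, so the point is upgradient.

upgradient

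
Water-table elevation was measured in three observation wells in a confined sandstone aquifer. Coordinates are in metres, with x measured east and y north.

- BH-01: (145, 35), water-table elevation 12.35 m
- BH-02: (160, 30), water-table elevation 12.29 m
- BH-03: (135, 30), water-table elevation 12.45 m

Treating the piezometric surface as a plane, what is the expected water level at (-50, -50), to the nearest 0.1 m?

14.2 m

Differences from BH-01: to BH-02 (Δx, Δy, Δh) = (15, -5, -0.06); to BH-03 = (-10, -5, +0.10).
Solve a·Δx + b·Δy = Δh: det = 15·(-5) − (-10)·(-5) = -125.
∂h/∂x = [(-0.06)·(-5) − (+0.10)·(-5)] / -125 = -0.006400
∂h/∂y = [15·(+0.10) − (-10)·(-0.06)] / -125 = -0.007200
h(-50, -50) = 12.35 + (-0.006400)·(-195) + (-0.007200)·(-85) = 12.35 +1.248 +0.612 = 14.210 m.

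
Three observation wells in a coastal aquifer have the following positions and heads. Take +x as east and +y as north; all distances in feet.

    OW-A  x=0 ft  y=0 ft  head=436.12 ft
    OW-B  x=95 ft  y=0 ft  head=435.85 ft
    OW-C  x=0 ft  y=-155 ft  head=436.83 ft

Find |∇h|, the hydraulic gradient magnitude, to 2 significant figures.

∂h/∂x = (435.85 − 436.12) / (95 − 0) = -0.002842
∂h/∂y = (436.83 − 436.12) / (-155 − 0) = -0.004581
|∇h| = √(-0.002842² + -0.004581²) = 0.005391

0.0054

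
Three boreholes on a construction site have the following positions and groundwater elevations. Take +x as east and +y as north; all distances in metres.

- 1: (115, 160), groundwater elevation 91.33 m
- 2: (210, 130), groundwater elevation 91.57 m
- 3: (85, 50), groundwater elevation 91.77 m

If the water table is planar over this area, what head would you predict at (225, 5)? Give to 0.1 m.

92.1 m

With h = a·x + b·y + c and 1 as origin, the differences give:
  95·a + (-30)·b = +0.24
  (-30)·a + (-110)·b = +0.44
Eliminate b (×(-110) and ×(-30), subtract): -11350·a = -13.200 → a = ∂h/∂x = +0.001163
Back-substitute: b = ∂h/∂y = -0.004317.
h(225, 5) = 91.33 + (+0.001163)·(110) + (-0.004317)·(-155) = 91.33 +0.128 +0.669 = 92.127 m.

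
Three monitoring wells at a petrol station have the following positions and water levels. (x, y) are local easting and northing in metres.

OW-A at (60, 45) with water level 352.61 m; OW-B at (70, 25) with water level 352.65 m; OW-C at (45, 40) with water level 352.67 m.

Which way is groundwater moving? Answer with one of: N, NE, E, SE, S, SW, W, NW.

NE

Three-point gradient (reference OW-A): Δ to OW-B = (10, -20, +0.04), Δ to OW-C = (-15, -5, +0.06).
∂h/∂x = -0.002857, ∂h/∂y = -0.003429 (det = -350).
Flow = −∇h = (+0.002857 east, +0.003429 north), which points northeast.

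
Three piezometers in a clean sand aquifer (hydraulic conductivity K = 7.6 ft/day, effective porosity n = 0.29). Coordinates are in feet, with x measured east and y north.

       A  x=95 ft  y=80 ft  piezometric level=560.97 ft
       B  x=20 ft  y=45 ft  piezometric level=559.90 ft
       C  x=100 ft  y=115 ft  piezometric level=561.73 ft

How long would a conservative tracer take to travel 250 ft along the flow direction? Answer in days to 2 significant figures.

440 days

Three-point gradient (reference A): Δ to B = (-75, -35, -1.07), Δ to C = (5, 35, +0.76).
∂h/∂x = +0.004429, ∂h/∂y = +0.02108 (det = -2450).
|∇h| = √(0.004429² + 0.02108²) = 0.02154
Seepage velocity v = K·i/n = 7.6 × 0.02154 / 0.29 = 0.5645 ft/day.
t = 250 / 0.5645 = 442.9 days.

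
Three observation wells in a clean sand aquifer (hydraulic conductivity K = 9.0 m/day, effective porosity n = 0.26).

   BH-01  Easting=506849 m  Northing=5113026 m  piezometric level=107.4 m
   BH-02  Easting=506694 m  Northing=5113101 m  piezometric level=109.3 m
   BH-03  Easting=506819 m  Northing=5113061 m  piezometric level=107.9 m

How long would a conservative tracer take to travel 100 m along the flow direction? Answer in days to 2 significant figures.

260 days

With h = a·x + b·y + c and BH-01 as origin, the differences give:
  (-155)·a + 75·b = +1.9
  (-30)·a + 35·b = +0.5
Eliminate b (×35 and ×75, subtract): -3175·a = 29.00 → a = ∂h/∂x = -0.009134
Back-substitute: b = ∂h/∂y = +0.006457.
|∇h| = √(-0.009134² + 0.006457²) = 0.01119
Seepage velocity v = K·i/n = 9.0 × 0.01119 / 0.26 = 0.3873 m/day.
t = 100 / 0.3873 = 258.2 days.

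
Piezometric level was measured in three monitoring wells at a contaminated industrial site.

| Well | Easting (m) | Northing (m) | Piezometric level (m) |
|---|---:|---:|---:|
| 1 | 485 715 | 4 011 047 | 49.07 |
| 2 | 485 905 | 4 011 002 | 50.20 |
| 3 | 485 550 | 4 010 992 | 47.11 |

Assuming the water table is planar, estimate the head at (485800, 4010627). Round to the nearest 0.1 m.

45.4 m

With h = a·x + b·y + c and 1 as origin, the differences give:
  190·a + (-45)·b = +1.13
  (-165)·a + (-55)·b = -1.96
Eliminate b (×(-55) and ×(-45), subtract): -17875·a = -150.350 → a = ∂h/∂x = +0.008411
Back-substitute: b = ∂h/∂y = +0.01040.
h(485800, 4010627) = 49.07 + (+0.008411)·(85) + (+0.01040)·(-420) = 49.07 +0.715 -4.369 = 45.416 m.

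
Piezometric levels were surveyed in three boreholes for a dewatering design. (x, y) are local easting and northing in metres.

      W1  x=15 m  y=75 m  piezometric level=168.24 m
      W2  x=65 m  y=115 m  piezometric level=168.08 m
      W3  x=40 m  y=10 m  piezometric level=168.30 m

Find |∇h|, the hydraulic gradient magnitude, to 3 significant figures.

0.00250

Differences from W1: to W2 (Δx, Δy, Δh) = (50, 40, -0.16); to W3 = (25, -65, +0.06).
Solve a·Δx + b·Δy = Δh: det = 50·(-65) − 25·40 = -4250.
∂h/∂x = [(-0.16)·(-65) − (+0.06)·40] / -4250 = -0.001882
∂h/∂y = [50·(+0.06) − 25·(-0.16)] / -4250 = -0.001647
|∇h| = √(-0.001882² + -0.001647²) = 0.002501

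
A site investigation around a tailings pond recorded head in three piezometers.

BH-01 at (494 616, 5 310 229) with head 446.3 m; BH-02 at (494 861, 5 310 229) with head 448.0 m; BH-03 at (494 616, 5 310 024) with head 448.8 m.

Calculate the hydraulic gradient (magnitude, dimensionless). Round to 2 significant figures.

0.014

∂h/∂x = (448.0 − 446.3) / (494861 − 494616) = +0.006939
∂h/∂y = (448.8 − 446.3) / (5310024 − 5310229) = -0.01220
|∇h| = √(0.006939² + -0.01220²) = 0.01404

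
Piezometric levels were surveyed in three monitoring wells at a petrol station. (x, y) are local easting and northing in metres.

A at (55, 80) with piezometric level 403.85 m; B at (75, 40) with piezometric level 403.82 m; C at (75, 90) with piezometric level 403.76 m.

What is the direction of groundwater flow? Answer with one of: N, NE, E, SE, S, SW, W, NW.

E

Differences from A: to B (Δx, Δy, Δh) = (20, -40, -0.03); to C = (20, 10, -0.09).
Determinant of the coordinate differences = 20·10 − 20·(-40) = 1000.
∂h/∂x = [(-0.03)·10 − (-0.09)·(-40)] / 1000 = -0.003900
∂h/∂y = [20·(-0.09) − 20·(-0.03)] / 1000 = -0.001200
Flow = −∇h = (+0.003900 east, +0.001200 north), which points east.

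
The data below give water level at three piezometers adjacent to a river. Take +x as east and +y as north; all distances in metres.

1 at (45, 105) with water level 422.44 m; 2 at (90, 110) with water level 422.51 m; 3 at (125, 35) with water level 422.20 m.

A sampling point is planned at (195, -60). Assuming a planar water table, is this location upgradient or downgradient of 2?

With h = a·x + b·y + c and 1 as origin, the differences give:
  45·a + 5·b = +0.07
  80·a + (-70)·b = -0.24
Eliminate b (×(-70) and ×5, subtract): -3550·a = -3.700 → a = ∂h/∂x = +0.001042
Back-substitute: b = ∂h/∂y = +0.004620.
Head at (195, -60) = 422.44 + (+0.001042)·(150) + (+0.004620)·(-165) = 421.83 m.
That is lower than the 422.51 m at 2, so the point is downgradient.

downgradient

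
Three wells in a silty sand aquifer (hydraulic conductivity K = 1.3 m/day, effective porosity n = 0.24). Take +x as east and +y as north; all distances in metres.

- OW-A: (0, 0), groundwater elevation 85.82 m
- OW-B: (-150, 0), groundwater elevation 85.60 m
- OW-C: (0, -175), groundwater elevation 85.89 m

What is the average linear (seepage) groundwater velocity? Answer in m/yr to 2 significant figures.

3.0 m/yr

∂h/∂x = (85.60 − 85.82) / (-150 − 0) = +0.001467
∂h/∂y = (85.89 − 85.82) / (-175 − 0) = -0.0004000
|∇h| = √(0.001467² + -0.0004000²) = 0.001521
Seepage velocity v = K·i/n = 1.3 × 0.001521 / 0.24 = 0.008239 m/day = 3.009 m/yr.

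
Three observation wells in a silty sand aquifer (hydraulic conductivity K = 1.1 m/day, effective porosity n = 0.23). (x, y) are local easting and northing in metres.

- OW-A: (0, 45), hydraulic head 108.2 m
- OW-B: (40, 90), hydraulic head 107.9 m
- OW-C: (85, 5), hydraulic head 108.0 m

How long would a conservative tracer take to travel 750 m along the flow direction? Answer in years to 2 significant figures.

Taking OW-A as reference: OW-B−OW-A = (40, 45, -0.3); OW-C−OW-A = (85, -40, -0.2).
Determinant of the coordinate differences = 40·(-40) − 85·45 = -5425.
∂h/∂x = [(-0.3)·(-40) − (-0.2)·45] / -5425 = -0.003871
∂h/∂y = [40·(-0.2) − 85·(-0.3)] / -5425 = -0.003226
|∇h| = √(-0.003871² + -0.003226²) = 0.005039
Seepage velocity v = K·i/n = 1.1 × 0.005039 / 0.23 = 0.0241 m/day.
t = 750 / 0.0241 = 3.112e+04 days = 85.2 years.

85 years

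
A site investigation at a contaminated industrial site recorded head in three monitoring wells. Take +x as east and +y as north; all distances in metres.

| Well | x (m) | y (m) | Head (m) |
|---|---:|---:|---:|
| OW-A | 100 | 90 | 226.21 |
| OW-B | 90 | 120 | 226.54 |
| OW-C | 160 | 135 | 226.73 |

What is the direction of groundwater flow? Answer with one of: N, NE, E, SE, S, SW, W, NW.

S

With h = a·x + b·y + c and OW-A as origin, the differences give:
  (-10)·a + 30·b = +0.33
  60·a + 45·b = +0.52
Eliminate b (×45 and ×30, subtract): -2250·a = -0.750 → a = ∂h/∂x = +0.0003333
Back-substitute: b = ∂h/∂y = +0.01111.
Flow = −∇h = (-0.0003333 east, -0.01111 north), which points south.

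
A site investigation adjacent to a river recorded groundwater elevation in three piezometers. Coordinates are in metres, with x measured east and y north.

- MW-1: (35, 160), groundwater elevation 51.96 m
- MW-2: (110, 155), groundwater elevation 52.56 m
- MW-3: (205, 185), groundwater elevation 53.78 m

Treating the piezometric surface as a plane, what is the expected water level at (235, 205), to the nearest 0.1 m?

54.3 m

Taking MW-1 as reference: MW-2−MW-1 = (75, -5, +0.60); MW-3−MW-1 = (170, 25, +1.82).
Determinant of the coordinate differences = 75·25 − 170·(-5) = 2725.
∂h/∂x = [(+0.60)·25 − (+1.82)·(-5)] / 2725 = +0.008844
∂h/∂y = [75·(+1.82) − 170·(+0.60)] / 2725 = +0.01266
h(235, 205) = 51.96 + (+0.008844)·(200) + (+0.01266)·(45) = 51.96 +1.769 +0.570 = 54.299 m.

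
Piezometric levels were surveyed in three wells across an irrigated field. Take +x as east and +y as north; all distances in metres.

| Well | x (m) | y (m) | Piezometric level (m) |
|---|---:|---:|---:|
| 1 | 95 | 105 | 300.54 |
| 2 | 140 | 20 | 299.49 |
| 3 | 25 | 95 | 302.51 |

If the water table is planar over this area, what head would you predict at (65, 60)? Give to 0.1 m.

301.5 m

Differences from 1: to 2 (Δx, Δy, Δh) = (45, -85, -1.05); to 3 = (-70, -10, +1.97).
Determinant of the coordinate differences = 45·(-10) − (-70)·(-85) = -6400.
∂h/∂x = [(-1.05)·(-10) − (+1.97)·(-85)] / -6400 = -0.02780
∂h/∂y = [45·(+1.97) − (-70)·(-1.05)] / -6400 = -0.002367
h(65, 60) = 300.54 + (-0.02780)·(-30) + (-0.002367)·(-45) = 300.54 +0.834 +0.107 = 301.481 m.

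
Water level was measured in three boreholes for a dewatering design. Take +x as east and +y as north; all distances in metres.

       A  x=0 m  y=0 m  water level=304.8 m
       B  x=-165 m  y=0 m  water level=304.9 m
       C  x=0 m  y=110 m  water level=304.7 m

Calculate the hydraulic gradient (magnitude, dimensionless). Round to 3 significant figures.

0.00109

∂h/∂x = (304.9 − 304.8) / (-165 − 0) = -0.0006061
∂h/∂y = (304.7 − 304.8) / (110 − 0) = -0.0009091
|∇h| = √(-0.0006061² + -0.0009091²) = 0.001093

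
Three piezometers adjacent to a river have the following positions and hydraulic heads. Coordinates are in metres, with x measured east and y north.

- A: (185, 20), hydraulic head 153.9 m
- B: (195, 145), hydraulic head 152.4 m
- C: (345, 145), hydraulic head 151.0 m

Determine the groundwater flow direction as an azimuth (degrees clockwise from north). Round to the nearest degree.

040°

Differences from A: to B (Δx, Δy, Δh) = (10, 125, -1.5); to C = (160, 125, -2.9).
Solve a·Δx + b·Δy = Δh: det = 10·125 − 160·125 = -18750.
∂h/∂x = [(-1.5)·125 − (-2.9)·125] / -18750 = -0.009333
∂h/∂y = [10·(-2.9) − 160·(-1.5)] / -18750 = -0.01125
Flow direction (−∇h) has components (+0.009333 E, +0.01125 N).
Azimuth = atan2(E, N) = atan2(+0.009333, +0.01125) = 39.7° ≈ 040°.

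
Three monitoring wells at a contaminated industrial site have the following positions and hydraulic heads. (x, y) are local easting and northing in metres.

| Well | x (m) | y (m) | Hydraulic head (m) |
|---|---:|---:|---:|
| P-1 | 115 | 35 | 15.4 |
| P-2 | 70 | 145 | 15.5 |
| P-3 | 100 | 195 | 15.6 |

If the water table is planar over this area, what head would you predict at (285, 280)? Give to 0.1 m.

Three-point gradient (reference P-1): Δ to P-2 = (-45, 110, +0.1), Δ to P-3 = (-15, 160, +0.2).
∂h/∂x = +0.001081, ∂h/∂y = +0.001351 (det = -5550).
h(285, 280) = 15.4 + (+0.001081)·(170) + (+0.001351)·(245) = 15.4 +0.184 +0.331 = 15.915 m.

15.9 m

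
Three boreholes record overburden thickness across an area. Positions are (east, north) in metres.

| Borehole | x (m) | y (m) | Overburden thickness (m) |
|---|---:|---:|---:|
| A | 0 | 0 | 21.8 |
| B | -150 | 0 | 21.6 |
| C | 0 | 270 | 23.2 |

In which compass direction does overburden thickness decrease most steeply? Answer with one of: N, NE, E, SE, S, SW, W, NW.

S

∂d/∂x = (21.6 − 21.8) / (-150 − 0) = +0.001333
∂d/∂y = (23.2 − 21.8) / (270 − 0) = +0.005185
Steepest decrease is along −∇f = (-0.001333 E, -0.005185 N) → south.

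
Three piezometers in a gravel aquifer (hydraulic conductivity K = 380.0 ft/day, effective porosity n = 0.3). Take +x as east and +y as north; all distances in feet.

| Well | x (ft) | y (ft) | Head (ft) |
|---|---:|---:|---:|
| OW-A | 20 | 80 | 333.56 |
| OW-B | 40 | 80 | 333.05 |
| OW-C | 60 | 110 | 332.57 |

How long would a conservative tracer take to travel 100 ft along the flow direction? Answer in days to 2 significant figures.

3.1 days

Differences from OW-A: to OW-B (Δx, Δy, Δh) = (20, 0, -0.51); to OW-C = (40, 30, -0.99).
Determinant of the coordinate differences = 20·30 − 40·0 = 600.
∂h/∂x = [(-0.51)·30 − (-0.99)·0] / 600 = -0.02550
∂h/∂y = [20·(-0.99) − 40·(-0.51)] / 600 = +0.0010000
|∇h| = √(-0.02550² + 0.0010000²) = 0.02552
Seepage velocity v = K·i/n = 380.0 × 0.02552 / 0.3 = 32.33 ft/day.
t = 100 / 32.33 = 3.093 days.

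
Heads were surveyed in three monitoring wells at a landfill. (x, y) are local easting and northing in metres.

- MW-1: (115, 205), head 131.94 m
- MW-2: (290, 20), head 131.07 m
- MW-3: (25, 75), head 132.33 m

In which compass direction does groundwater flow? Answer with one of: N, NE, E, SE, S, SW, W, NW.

Taking MW-1 as reference: MW-2−MW-1 = (175, -185, -0.87); MW-3−MW-1 = (-90, -130, +0.39).
Determinant of the coordinate differences = 175·(-130) − (-90)·(-185) = -39400.
∂h/∂x = [(-0.87)·(-130) − (+0.39)·(-185)] / -39400 = -0.004702
∂h/∂y = [175·(+0.39) − (-90)·(-0.87)] / -39400 = +0.0002551
Flow = −∇h = (+0.004702 east, -0.0002551 north), which points east.

E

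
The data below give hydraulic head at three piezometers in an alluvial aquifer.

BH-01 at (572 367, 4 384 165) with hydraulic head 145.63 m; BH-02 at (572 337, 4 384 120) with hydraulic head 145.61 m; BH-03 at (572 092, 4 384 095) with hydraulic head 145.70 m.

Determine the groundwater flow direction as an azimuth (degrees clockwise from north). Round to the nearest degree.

149°

Three-point gradient (reference BH-01): Δ to BH-02 = (-30, -45, -0.02), Δ to BH-03 = (-275, -70, +0.07).
∂h/∂x = -0.0004428, ∂h/∂y = +0.0007397 (det = -10275).
Flow direction (−∇h) has components (+0.0004428 E, -0.0007397 N).
Azimuth = atan2(E, N) = atan2(+0.0004428, -0.0007397) = 149.1° ≈ 149°.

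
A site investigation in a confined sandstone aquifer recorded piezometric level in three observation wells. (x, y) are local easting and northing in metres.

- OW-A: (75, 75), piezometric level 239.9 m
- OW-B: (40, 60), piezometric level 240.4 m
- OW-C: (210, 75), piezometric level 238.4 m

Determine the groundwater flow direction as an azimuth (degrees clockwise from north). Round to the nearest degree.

Differences from OW-A: to OW-B (Δx, Δy, Δh) = (-35, -15, +0.5); to OW-C = (135, 0, -1.5).
Solve a·Δx + b·Δy = Δh: det = (-35)·0 − 135·(-15) = 2025.
∂h/∂x = [(+0.5)·0 − (-1.5)·(-15)] / 2025 = -0.01111
∂h/∂y = [(-35)·(-1.5) − 135·(+0.5)] / 2025 = -0.007407
Flow direction (−∇h) has components (+0.01111 E, +0.007407 N).
Azimuth = atan2(E, N) = atan2(+0.01111, +0.007407) = 56.3° ≈ 056°.

056°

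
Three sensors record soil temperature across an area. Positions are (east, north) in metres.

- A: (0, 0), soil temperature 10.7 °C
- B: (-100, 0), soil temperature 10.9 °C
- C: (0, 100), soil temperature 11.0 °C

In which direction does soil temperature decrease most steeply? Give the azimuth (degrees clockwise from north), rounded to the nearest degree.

146°

∂T/∂x = (10.9 − 10.7) / (-100 − 0) = -0.002000
∂T/∂y = (11.0 − 10.7) / (100 − 0) = +0.003000
Steepest decrease is along −∇f: components (+0.002000 E, -0.003000 N).
Azimuth = atan2(+0.002000, -0.003000) = 146.3° ≈ 146°.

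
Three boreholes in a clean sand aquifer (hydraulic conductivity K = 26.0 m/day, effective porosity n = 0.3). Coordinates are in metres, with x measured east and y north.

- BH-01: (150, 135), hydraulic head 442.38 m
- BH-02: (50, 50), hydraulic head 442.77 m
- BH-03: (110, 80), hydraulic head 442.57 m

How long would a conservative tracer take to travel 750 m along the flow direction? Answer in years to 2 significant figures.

7.9 years

With h = a·x + b·y + c and BH-01 as origin, the differences give:
  (-100)·a + (-85)·b = +0.39
  (-40)·a + (-55)·b = +0.19
Eliminate b (×(-55) and ×(-85), subtract): 2100·a = -5.300 → a = ∂h/∂x = -0.002524
Back-substitute: b = ∂h/∂y = -0.001619.
|∇h| = √(-0.002524² + -0.001619²) = 0.002999
Seepage velocity v = K·i/n = 26.0 × 0.002999 / 0.3 = 0.2599 m/day.
t = 750 / 0.2599 = 2886 days = 7.9 years.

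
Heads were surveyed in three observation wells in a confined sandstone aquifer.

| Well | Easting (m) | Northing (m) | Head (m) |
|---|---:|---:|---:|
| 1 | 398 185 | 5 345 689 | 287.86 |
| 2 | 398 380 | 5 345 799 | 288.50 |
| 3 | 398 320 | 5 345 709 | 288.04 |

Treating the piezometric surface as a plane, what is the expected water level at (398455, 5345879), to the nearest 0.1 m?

With h = a·x + b·y + c and 1 as origin, the differences give:
  195·a + 110·b = +0.64
  135·a + 20·b = +0.18
Eliminate b (×20 and ×110, subtract): -10950·a = -7.000 → a = ∂h/∂x = +0.0006393
Back-substitute: b = ∂h/∂y = +0.004685.
h(398455, 5345879) = 287.86 + (+0.0006393)·(270) + (+0.004685)·(190) = 287.86 +0.173 +0.890 = 288.923 m.

288.9 m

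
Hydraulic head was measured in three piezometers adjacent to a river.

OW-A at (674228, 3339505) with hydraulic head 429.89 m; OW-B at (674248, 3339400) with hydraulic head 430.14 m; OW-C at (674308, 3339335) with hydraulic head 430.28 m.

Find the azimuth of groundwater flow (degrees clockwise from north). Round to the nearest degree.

007°

Three-point gradient (reference OW-A): Δ to OW-B = (20, -105, +0.25), Δ to OW-C = (80, -170, +0.39).
∂h/∂x = -0.0003100, ∂h/∂y = -0.002440 (det = 5000).
Flow direction (−∇h) has components (+0.0003100 E, +0.002440 N).
Azimuth = atan2(E, N) = atan2(+0.0003100, +0.002440) = 7.2° ≈ 007°.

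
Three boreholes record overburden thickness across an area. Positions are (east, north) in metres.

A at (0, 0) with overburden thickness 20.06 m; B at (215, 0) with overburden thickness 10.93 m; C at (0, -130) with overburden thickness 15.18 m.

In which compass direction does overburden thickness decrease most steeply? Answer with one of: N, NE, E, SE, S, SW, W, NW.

∂d/∂x = (10.93 − 20.06) / (215 − 0) = -0.04247
∂d/∂y = (15.18 − 20.06) / (-130 − 0) = +0.03754
Steepest decrease is along −∇f = (+0.04247 E, -0.03754 N) → southeast.

SE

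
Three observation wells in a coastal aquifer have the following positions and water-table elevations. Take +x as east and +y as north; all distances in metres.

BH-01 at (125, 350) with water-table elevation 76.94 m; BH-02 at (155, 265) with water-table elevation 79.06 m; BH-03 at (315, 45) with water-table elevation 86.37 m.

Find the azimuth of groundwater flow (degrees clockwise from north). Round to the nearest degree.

308°

Taking BH-01 as reference: BH-02−BH-01 = (30, -85, +2.12); BH-03−BH-01 = (190, -305, +9.43).
Determinant of the coordinate differences = 30·(-305) − 190·(-85) = 7000.
∂h/∂x = [(+2.12)·(-305) − (+9.43)·(-85)] / 7000 = +0.02214
∂h/∂y = [30·(+9.43) − 190·(+2.12)] / 7000 = -0.01713
Flow direction (−∇h) has components (-0.02214 E, +0.01713 N).
Azimuth = atan2(E, N) = atan2(-0.02214, +0.01713) = 307.7° ≈ 308°.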